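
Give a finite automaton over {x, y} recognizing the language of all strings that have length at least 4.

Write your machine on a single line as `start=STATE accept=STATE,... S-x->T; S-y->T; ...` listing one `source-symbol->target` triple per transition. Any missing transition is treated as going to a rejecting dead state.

Count input length up to 5: every symbol moves from q0 toward q5, which means 'more than 4' and absorbs. Accept from {q4, q5}.
        x   y  
>  q0   q1  q1 
   q1   q2  q2 
   q2   q3  q3 
   q3   q4  q4 
 * q4   q5  q5 
 * q5   q5  q5 
(> = start, * = accepting)

start=q0; accept=q4,q5; q0-x->q1; q0-y->q1; q1-x->q2; q1-y->q2; q2-x->q3; q2-y->q3; q3-x->q4; q3-y->q4; q4-x->q5; q4-y->q5; q5-x->q5; q5-y->q5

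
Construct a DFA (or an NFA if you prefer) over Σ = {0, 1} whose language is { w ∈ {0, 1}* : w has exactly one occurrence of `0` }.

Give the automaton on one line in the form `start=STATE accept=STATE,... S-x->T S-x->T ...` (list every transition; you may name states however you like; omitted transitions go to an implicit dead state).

Count `0`s, saturating at 2: state S0 means no `0` yet, S1 means one `0` seen, S2 means more than one. Each `0` increments (capped at S2); other symbols loop. Accept from {S1}.
With 3 states:
        0   1  
>  S0   S1  S0 
 * S1   S2  S1 
   S2   S2  S2 
(> = start, * = accepting)

start=S0 accept=S1 S0-0->S1 S0-1->S0 S1-0->S2 S1-1->S1 S2-0->S2 S2-1->S2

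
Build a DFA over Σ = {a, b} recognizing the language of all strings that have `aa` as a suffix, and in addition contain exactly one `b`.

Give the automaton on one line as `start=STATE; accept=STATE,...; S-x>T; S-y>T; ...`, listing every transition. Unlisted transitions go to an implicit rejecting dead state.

Build one automaton per condition and run them in lockstep. The first has 3 states tracking how much of the suffix `aa` has currently been matched; the second has 3 states tracking the count of `b`s, saturating at 2. A product state is a pair (one from each), accepting exactly when both do. Equivalent product states are then merged.
With 5 states:
        a   b  
>  q0   q0  q1 
   q1   q2  q3 
   q2   q4  q3 
   q3   q3  q3 
 * q4   q4  q3 
(> = start, * = accepting)

start=q0; accept=q4; q0-a>q0; q0-b>q1; q1-a>q2; q1-b>q3; q2-a>q4; q2-b>q3; q3-a>q3; q3-b>q3; q4-a>q4; q4-b>q3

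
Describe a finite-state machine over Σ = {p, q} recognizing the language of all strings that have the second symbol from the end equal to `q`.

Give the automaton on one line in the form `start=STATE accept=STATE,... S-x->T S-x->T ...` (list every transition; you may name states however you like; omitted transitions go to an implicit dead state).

Because acceptance depends on a position counted from the end, the machine has to buffer the most recent 2 symbols. Make each state the string of the last up-to-2 symbols read; on input `x` shift the window left and append `x`. Accept when the buffered window has length 2 and begins with `q`.
7 states suffice.
        p   q  
>  s0   s1  s2 
   s1   s3  s4 
   s2   s5  s6 
   s3   s3  s4 
   s4   s5  s6 
 * s5   s3  s4 
 * s6   s5  s6 
(> = start, * = accepting)

start=s0 accept=s5,s6 s0-p->s1 s0-q->s2 s1-p->s3 s1-q->s4 s2-p->s5 s2-q->s6 s3-p->s3 s3-q->s4 s4-p->s5 s4-q->s6 s5-p->s3 s5-q->s4 s6-p->s5 s6-q->s6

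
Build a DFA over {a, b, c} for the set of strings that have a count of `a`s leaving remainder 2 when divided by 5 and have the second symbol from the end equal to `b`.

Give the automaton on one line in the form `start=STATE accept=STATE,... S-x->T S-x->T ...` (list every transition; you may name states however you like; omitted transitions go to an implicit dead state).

start=S0 accept=S6,S8 S0-a->S1 S0-b->S0 S0-c->S0 S1-a->S2 S1-b->S3 S1-c->S1 S2-a->S4 S2-b->S5 S2-c->S2 S3-a->S6 S3-b->S3 S3-c->S1 S4-a->S7 S4-b->S4 S4-c->S4 S5-a->S4 S5-b->S8 S5-c->S6 S6-a->S4 S6-b->S5 S6-c->S2 S7-a->S0 S7-b->S7 S7-c->S7 S8-a->S4 S8-b->S8 S8-c->S6

Build one automaton per condition and run them in lockstep. The first has 5 states tracking the count of `a`s modulo 5; the second has 13 states tracking the last 2 symbols read. A product state is a pair (one from each), accepting exactly when both do. Equivalent product states are then merged.
With 9 states:
        a   b   c  
>  S0   S1  S0  S0 
   S1   S2  S3  S1 
   S2   S4  S5  S2 
   S3   S6  S3  S1 
   S4   S7  S4  S4 
   S5   S4  S8  S6 
 * S6   S4  S5  S2 
   S7   S0  S7  S7 
 * S8   S4  S8  S6 
(> = start, * = accepting)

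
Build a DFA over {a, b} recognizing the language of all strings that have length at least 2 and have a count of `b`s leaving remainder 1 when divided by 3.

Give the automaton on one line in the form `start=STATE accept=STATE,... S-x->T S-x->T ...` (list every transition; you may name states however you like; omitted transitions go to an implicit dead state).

Handle the two conditions separately and then intersect. The first has 4 states tracking the input length, saturating at 3; the second has 3 states tracking the count of `b`s modulo 3. A product state is a pair (one from each), accepting exactly when both do. After merging equivalent states the machine shrinks.
5 states suffice.
        a   b  
>  q0   q1  q2 
   q1   q1  q3 
   q2   q3  q4 
 * q3   q3  q4 
   q4   q4  q1 
(> = start, * = accepting)

start=q0 accept=q3 q0-a->q1 q0-b->q2 q1-a->q1 q1-b->q3 q2-a->q3 q2-b->q4 q3-a->q3 q3-b->q4 q4-a->q4 q4-b->q1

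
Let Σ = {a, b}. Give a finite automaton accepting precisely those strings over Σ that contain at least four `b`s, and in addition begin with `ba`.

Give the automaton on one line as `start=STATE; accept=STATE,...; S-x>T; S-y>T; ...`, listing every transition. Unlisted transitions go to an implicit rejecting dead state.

Build one automaton per condition and run them in lockstep. One (6 states) tracks the count of `b`s, saturating at 5; the other (4 states) tracks whether the input so far still matches the prefix `ba`. Each combined state is a pair, one component from each; accept when both components accept.
With 13 states:
          a    b  
>  q0     q1   q2 
   q1     q1   q3 
   q2     q4   q5 
   q3     q3   q5 
   q4     q4   q6 
   q5     q5   q7 
   q6     q6   q8 
   q7     q7   q9 
   q8     q8  q10 
   q9     q9  q11 
 * q10   q10  q12 
   q11   q11  q11 
 * q12   q12  q12 
(> = start, * = accepting)

start=q0; accept=q10,q12; q0-a>q1; q0-b>q2; q1-a>q1; q1-b>q3; q2-a>q4; q2-b>q5; q3-a>q3; q3-b>q5; q4-a>q4; q4-b>q6; q5-a>q5; q5-b>q7; q6-a>q6; q6-b>q8; q7-a>q7; q7-b>q9; q8-a>q8; q8-b>q10; q9-a>q9; q9-b>q11; q10-a>q10; q10-b>q12; q11-a>q11; q11-b>q11; q12-a>q12; q12-b>q12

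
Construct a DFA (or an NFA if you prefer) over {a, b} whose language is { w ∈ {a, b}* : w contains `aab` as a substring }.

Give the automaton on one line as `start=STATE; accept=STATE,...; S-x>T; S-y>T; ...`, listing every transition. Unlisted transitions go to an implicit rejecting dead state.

start=S0; accept=S3; S0-a>S1; S0-b>S0; S1-a>S2; S1-b>S0; S2-a>S2; S2-b>S3; S3-a>S3; S3-b>S3

Track how much of `aab` has been matched so far: state S0 is no progress, S3 is the absorbing accept state reached once `aab` has occurred. Intermediate states record partial matches; on a mismatch, fall back to the longest reusable overlap.
With 4 states:
        a   b  
>  S0   S1  S0 
   S1   S2  S0 
   S2   S2  S3 
 * S3   S3  S3 
(> = start, * = accepting)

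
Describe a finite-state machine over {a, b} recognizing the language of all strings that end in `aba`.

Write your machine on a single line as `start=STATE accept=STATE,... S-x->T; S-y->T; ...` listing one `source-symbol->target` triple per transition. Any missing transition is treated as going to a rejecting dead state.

start=q0; accept=q3; q0-a->q1; q0-b->q0; q1-a->q1; q1-b->q2; q2-a->q3; q2-b->q0; q3-a->q1; q3-b->q2

Let each state record the length of the longest suffix of the input read so far that is also a prefix of `aba`. q1 means the last symbol is `a`; q2 means the last 2 symbols are `ab`; q3 means the last 3 symbols are `aba`. Accept only at q3, where the string currently ends in `aba`.
A 4-state machine:
        a   b  
>  q0   q1  q0 
   q1   q1  q2 
   q2   q3  q0 
 * q3   q1  q2 
(> = start, * = accepting)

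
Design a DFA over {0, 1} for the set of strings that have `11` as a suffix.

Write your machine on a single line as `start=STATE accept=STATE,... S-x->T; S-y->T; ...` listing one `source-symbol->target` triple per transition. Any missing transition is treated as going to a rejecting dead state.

start=q0; accept=q2; q0-0->q0; q0-1->q1; q1-0->q0; q1-1->q2; q2-0->q0; q2-1->q2

Let each state record the length of the longest suffix of the input read so far that is also a prefix of `11`. q1 means the last symbol is `1`; q2 means the last 2 symbols are `11`. Accept only at q2, where the string currently ends in `11`.
With 3 states:
        0   1  
>  q0   q0  q1 
   q1   q0  q2 
 * q2   q0  q2 
(> = start, * = accepting)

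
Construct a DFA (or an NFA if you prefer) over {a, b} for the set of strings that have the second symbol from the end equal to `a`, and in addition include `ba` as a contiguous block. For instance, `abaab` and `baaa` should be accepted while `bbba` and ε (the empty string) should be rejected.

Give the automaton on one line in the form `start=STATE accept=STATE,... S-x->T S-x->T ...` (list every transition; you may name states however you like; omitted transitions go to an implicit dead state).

Handle the two conditions separately and then intersect. The first has 7 states tracking the last 2 symbols read; the second has 3 states tracking whether and how much of `ba` has been seen. A product state is a pair (one from each), accepting exactly when both do. After merging equivalent states the machine shrinks.
5 states suffice.
        a   b  
>  s0   s0  s1 
   s1   s2  s1 
   s2   s3  s4 
 * s3   s3  s4 
 * s4   s2  s1 
(> = start, * = accepting)

start=s0 accept=s3,s4 s0-a->s0 s0-b->s1 s1-a->s2 s1-b->s1 s2-a->s3 s2-b->s4 s3-a->s3 s3-b->s4 s4-a->s2 s4-b->s1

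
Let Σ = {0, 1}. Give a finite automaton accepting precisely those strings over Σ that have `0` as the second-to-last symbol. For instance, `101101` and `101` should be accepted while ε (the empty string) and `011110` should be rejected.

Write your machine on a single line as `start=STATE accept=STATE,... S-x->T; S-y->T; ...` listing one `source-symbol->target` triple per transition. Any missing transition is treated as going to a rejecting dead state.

Because acceptance depends on a position counted from the end, the machine has to buffer the most recent 2 symbols. Make each state the string of the last up-to-2 symbols read; on input `x` shift the window left and append `x`. Accept when the buffered window has length 2 and begins with `0`.
7 states suffice.
        0   1  
>  S0   S1  S2 
   S1   S3  S4 
   S2   S5  S6 
 * S3   S3  S4 
 * S4   S5  S6 
   S5   S3  S4 
   S6   S5  S6 
(> = start, * = accepting)

start=S0; accept=S3,S4; S0-0->S1; S0-1->S2; S1-0->S3; S1-1->S4; S2-0->S5; S2-1->S6; S3-0->S3; S3-1->S4; S4-0->S5; S4-1->S6; S5-0->S3; S5-1->S4; S6-0->S5; S6-1->S6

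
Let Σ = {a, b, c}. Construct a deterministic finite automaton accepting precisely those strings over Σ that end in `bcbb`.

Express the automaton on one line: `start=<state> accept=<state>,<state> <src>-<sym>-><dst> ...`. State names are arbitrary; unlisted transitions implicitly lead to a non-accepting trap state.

Let each state record the length of the longest suffix of the input read so far that is also a prefix of `bcbb`. S1 means the last symbol is `b`; S2 means the last 2 symbols are `bc`; S3 means the last 3 symbols are `bcb`; S4 means the last 4 symbols are `bcbb`. Accept only at S4, where the string currently ends in `bcbb`.
With 5 states:
        a   b   c  
>  S0   S0  S1  S0 
   S1   S0  S1  S2 
   S2   S0  S3  S0 
   S3   S0  S4  S2 
 * S4   S0  S1  S2 
(> = start, * = accepting)

start=S0 accept=S4 S0-a->S0 S0-b->S1 S0-c->S0 S1-a->S0 S1-b->S1 S1-c->S2 S2-a->S0 S2-b->S3 S2-c->S0 S3-a->S0 S3-b->S4 S3-c->S2 S4-a->S0 S4-b->S1 S4-c->S2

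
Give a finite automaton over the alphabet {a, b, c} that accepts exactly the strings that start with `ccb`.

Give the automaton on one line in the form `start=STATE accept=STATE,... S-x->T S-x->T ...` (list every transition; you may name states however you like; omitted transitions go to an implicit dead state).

Walk along `ccb` while the input agrees: from q0 take `c` to q1, and so on. Any deviation drops to the rejecting sink q4. Once q3 is reached the prefix is confirmed and every continuation is accepted.
A 5-state machine:
        a   b   c  
>  q0   q4  q4  q1 
   q1   q4  q4  q2 
   q2   q4  q3  q4 
 * q3   q3  q3  q3 
   q4   q4  q4  q4 
(> = start, * = accepting)

start=q0 accept=q3 q0-a->q4 q0-b->q4 q0-c->q1 q1-a->q4 q1-b->q4 q1-c->q2 q2-a->q4 q2-b->q3 q2-c->q4 q3-a->q3 q3-b->q3 q3-c->q3 q4-a->q4 q4-b->q4 q4-c->q4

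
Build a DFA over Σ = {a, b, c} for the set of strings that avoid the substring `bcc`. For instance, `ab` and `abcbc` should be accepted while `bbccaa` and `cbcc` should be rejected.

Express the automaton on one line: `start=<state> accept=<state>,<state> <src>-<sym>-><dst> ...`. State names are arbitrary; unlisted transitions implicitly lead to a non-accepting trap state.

start=q0 accept=q0,q1,q2 q0-a->q0 q0-b->q1 q0-c->q0 q1-a->q0 q1-b->q1 q1-c->q2 q2-a->q0 q2-b->q1 q2-c->q3 q3-a->q3 q3-b->q3 q3-c->q3

Track partial matches of the forbidden pattern `bcc`. State q3 is a dead state reached once `bcc` has occurred; every other state accepts. q0 means no part of `bcc` is currently matched.
A 4-state machine:
        a   b   c  
>* q0   q0  q1  q0 
 * q1   q0  q1  q2 
 * q2   q0  q1  q3 
   q3   q3  q3  q3 
(> = start, * = accepting)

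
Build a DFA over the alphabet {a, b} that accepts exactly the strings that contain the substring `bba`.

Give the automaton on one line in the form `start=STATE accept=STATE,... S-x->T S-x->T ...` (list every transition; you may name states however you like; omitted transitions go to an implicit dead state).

States q0..q2 record the length of the longest prefix of `bba` that matches the current input suffix. Reaching q3 means `bba` has been seen, and we stay there forever. Accept from q3.
A 4-state machine:
        a   b  
>  q0   q0  q1 
   q1   q0  q2 
   q2   q3  q2 
 * q3   q3  q3 
(> = start, * = accepting)

start=q0 accept=q3 q0-a->q0 q0-b->q1 q1-a->q0 q1-b->q2 q2-a->q3 q2-b->q2 q3-a->q3 q3-b->q3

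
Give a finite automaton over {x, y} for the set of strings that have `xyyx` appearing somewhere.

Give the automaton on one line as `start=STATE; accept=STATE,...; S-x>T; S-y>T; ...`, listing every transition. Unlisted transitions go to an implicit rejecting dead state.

start=q0; accept=q4; q0-x>q1; q0-y>q0; q1-x>q1; q1-y>q2; q2-x>q1; q2-y>q3; q3-x>q4; q3-y>q0; q4-x>q4; q4-y>q4

Track how much of `xyyx` has been matched so far: state q0 is no progress, q4 is the absorbing accept state reached once `xyyx` has occurred. Intermediate states record partial matches; on a mismatch, fall back to the longest reusable overlap.
With 5 states:
        x   y  
>  q0   q1  q0 
   q1   q1  q2 
   q2   q1  q3 
   q3   q4  q0 
 * q4   q4  q4 
(> = start, * = accepting)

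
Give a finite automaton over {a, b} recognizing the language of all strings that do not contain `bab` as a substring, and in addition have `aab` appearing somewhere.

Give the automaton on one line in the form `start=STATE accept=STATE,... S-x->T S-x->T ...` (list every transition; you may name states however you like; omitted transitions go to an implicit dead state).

Build one automaton per condition and run them in lockstep. The first has 4 states tracking partial matches of the forbidden pattern `bab`; the second has 4 states tracking whether and how much of `aab` has been seen. A product state is a pair (one from each), accepting exactly when both do. Equivalent product states are then merged.
9 states suffice.
        a   b  
>  s0   s1  s2 
   s1   s3  s2 
   s2   s4  s2 
   s3   s3  s5 
   s4   s3  s6 
 * s5   s7  s5 
   s6   s6  s6 
 * s7   s8  s6 
 * s8   s8  s5 
(> = start, * = accepting)

start=s0 accept=s5,s7,s8 s0-a->s1 s0-b->s2 s1-a->s3 s1-b->s2 s2-a->s4 s2-b->s2 s3-a->s3 s3-b->s5 s4-a->s3 s4-b->s6 s5-a->s7 s5-b->s5 s6-a->s6 s6-b->s6 s7-a->s8 s7-b->s6 s8-a->s8 s8-b->s5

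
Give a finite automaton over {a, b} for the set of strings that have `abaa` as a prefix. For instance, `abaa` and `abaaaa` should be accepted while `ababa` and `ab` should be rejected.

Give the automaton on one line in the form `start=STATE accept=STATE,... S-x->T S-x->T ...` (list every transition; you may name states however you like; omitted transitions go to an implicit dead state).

Walk along `abaa` while the input agrees: from q0 take `a` to q1, and so on. Any deviation drops to the rejecting sink q5. Once q4 is reached the prefix is confirmed and every continuation is accepted.
6 states suffice.
        a   b  
>  q0   q1  q5 
   q1   q5  q2 
   q2   q3  q5 
   q3   q4  q5 
 * q4   q4  q4 
   q5   q5  q5 
(> = start, * = accepting)

start=q0 accept=q4 q0-a->q1 q0-b->q5 q1-a->q5 q1-b->q2 q2-a->q3 q2-b->q5 q3-a->q4 q3-b->q5 q4-a->q4 q4-b->q4 q5-a->q5 q5-b->q5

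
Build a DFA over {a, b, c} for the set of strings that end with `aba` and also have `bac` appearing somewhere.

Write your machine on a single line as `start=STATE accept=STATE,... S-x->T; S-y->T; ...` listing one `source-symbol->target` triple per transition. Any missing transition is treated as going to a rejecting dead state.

Run two small machines in parallel and take their product. The first has 4 states tracking how much of the suffix `aba` has currently been matched; the second has 4 states tracking whether and how much of `bac` has been seen. A product state is a pair (one from each), accepting exactly when both do.
10 states suffice.
        a   b   c  
>  q0   q1  q2  q0 
   q1   q1  q3  q0 
   q2   q4  q2  q0 
   q3   q5  q2  q0 
   q4   q1  q3  q6 
   q5   q1  q3  q6 
   q6   q7  q6  q6 
   q7   q7  q8  q6 
   q8   q9  q6  q6 
 * q9   q7  q8  q6 
(> = start, * = accepting)

start=q0; accept=q9; q0-a->q1; q0-b->q2; q0-c->q0; q1-a->q1; q1-b->q3; q1-c->q0; q2-a->q4; q2-b->q2; q2-c->q0; q3-a->q5; q3-b->q2; q3-c->q0; q4-a->q1; q4-b->q3; q4-c->q6; q5-a->q1; q5-b->q3; q5-c->q6; q6-a->q7; q6-b->q6; q6-c->q6; q7-a->q7; q7-b->q8; q7-c->q6; q8-a->q9; q8-b->q6; q8-c->q6; q9-a->q7; q9-b->q8; q9-c->q6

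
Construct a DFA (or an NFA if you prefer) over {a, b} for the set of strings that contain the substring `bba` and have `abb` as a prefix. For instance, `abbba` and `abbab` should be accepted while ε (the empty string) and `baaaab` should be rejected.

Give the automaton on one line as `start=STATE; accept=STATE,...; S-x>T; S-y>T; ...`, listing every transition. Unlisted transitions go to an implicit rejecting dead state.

start=s0; accept=s5; s0-a>s1; s0-b>s2; s1-a>s2; s1-b>s3; s2-a>s2; s2-b>s2; s3-a>s2; s3-b>s4; s4-a>s5; s4-b>s4; s5-a>s5; s5-b>s5

Handle the two conditions separately and then intersect. The first has 4 states tracking whether and how much of `bba` has been seen; the second has 5 states tracking whether the input so far still matches the prefix `abb`. A product state is a pair (one from each), accepting exactly when both do. Minimizing collapses redundant product states.
        a   b  
>  s0   s1  s2 
   s1   s2  s3 
   s2   s2  s2 
   s3   s2  s4 
   s4   s5  s4 
 * s5   s5  s5 
(> = start, * = accepting)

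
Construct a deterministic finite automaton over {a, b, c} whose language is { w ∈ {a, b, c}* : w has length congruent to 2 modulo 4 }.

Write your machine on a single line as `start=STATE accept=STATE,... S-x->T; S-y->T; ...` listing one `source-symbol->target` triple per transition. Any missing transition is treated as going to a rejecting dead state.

Only the length mod 4 matters, so use a 4-cycle: from any state, every input symbol moves to the next state, wrapping S3 back to S0. Mark S2 accepting.
With 4 states:
        a   b   c  
>  S0   S1  S1  S1 
   S1   S2  S2  S2 
 * S2   S3  S3  S3 
   S3   S0  S0  S0 
(> = start, * = accepting)

start=S0; accept=S2; S0-a->S1; S0-b->S1; S0-c->S1; S1-a->S2; S1-b->S2; S1-c->S2; S2-a->S3; S2-b->S3; S2-c->S3; S3-a->S0; S3-b->S0; S3-c->S0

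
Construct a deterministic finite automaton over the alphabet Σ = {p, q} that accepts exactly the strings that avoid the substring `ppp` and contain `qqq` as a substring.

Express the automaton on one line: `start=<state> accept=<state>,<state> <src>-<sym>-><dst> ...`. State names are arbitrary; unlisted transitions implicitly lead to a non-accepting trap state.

Build one automaton per condition and run them in lockstep. One (4 states) tracks partial matches of the forbidden pattern `ppp`; the other (4 states) tracks whether and how much of `qqq` has been seen. Each combined state is a pair, one component from each; accept when both components accept.
With 12 states:
       p  q 
>  A   B  C 
   B   D  C 
   C   B  E 
   D   F  C 
   E   B  G 
   F   F  H 
 * G   I  G 
   H   F  J 
 * I   K  G 
   J   F  L 
 * K   L  G 
   L   L  L 
(> = start, * = accepting)

start=A accept=G,I,K A-p->B A-q->C B-p->D B-q->C C-p->B C-q->E D-p->F D-q->C E-p->B E-q->G F-p->F F-q->H G-p->I G-q->G H-p->F H-q->J I-p->K I-q->G J-p->F J-q->L K-p->L K-q->G L-p->L L-q->L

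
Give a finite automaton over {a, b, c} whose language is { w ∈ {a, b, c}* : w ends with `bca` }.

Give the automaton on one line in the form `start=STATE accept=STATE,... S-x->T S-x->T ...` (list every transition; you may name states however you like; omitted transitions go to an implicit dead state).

start=s0 accept=s3 s0-a->s0 s0-b->s1 s0-c->s0 s1-a->s0 s1-b->s1 s1-c->s2 s2-a->s3 s2-b->s1 s2-c->s0 s3-a->s0 s3-b->s1 s3-c->s0

Let each state record the length of the longest suffix of the input read so far that is also a prefix of `bca`. s1 means the last symbol is `b`; s2 means the last 2 symbols are `bc`; s3 means the last 3 symbols are `bca`. Accept only at s3, where the string currently ends in `bca`.
With 4 states:
        a   b   c  
>  s0   s0  s1  s0 
   s1   s0  s1  s2 
   s2   s3  s1  s0 
 * s3   s0  s1  s0 
(> = start, * = accepting)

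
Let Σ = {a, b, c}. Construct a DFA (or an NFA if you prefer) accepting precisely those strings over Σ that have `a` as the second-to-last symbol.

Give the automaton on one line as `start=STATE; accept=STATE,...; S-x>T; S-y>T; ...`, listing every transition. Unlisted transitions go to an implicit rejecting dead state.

start=q0; accept=q4,q5,q6; q0-a>q1; q0-b>q2; q0-c>q3; q1-a>q4; q1-b>q5; q1-c>q6; q2-a>q7; q2-b>q8; q2-c>q9; q3-a>q10; q3-b>q11; q3-c>q12; q4-a>q4; q4-b>q5; q4-c>q6; q5-a>q7; q5-b>q8; q5-c>q9; q6-a>q10; q6-b>q11; q6-c>q12; q7-a>q4; q7-b>q5; q7-c>q6; q8-a>q7; q8-b>q8; q8-c>q9; q9-a>q10; q9-b>q11; q9-c>q12; q10-a>q4; q10-b>q5; q10-c>q6; q11-a>q7; q11-b>q8; q11-c>q9; q12-a>q10; q12-b>q11; q12-c>q12

Because acceptance depends on a position counted from the end, the machine has to buffer the most recent 2 symbols. Make each state the string of the last up-to-2 symbols read; on input `x` shift the window left and append `x`. Accept when the buffered window has length 2 and begins with `a`.
          a    b    c  
>  q0     q1   q2   q3 
   q1     q4   q5   q6 
   q2     q7   q8   q9 
   q3    q10  q11  q12 
 * q4     q4   q5   q6 
 * q5     q7   q8   q9 
 * q6    q10  q11  q12 
   q7     q4   q5   q6 
   q8     q7   q8   q9 
   q9    q10  q11  q12 
   q10    q4   q5   q6 
   q11    q7   q8   q9 
   q12   q10  q11  q12 
(> = start, * = accepting)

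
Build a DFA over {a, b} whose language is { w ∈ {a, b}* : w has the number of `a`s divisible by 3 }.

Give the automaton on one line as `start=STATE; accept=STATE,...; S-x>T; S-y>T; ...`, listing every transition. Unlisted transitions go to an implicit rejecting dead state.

start=S0; accept=S0; S0-a>S1; S0-b>S0; S1-a>S2; S1-b>S1; S2-a>S0; S2-b>S2

The only thing that matters is how many `a`s have appeared, reduced mod 3. Use one state per residue: S0 for 0, …, S2 for 2. Reading `a` moves to the next residue; anything else stays put. S0 is accepting.
A 3-state machine:
        a   b  
>* S0   S1  S0 
   S1   S2  S1 
   S2   S0  S2 
(> = start, * = accepting)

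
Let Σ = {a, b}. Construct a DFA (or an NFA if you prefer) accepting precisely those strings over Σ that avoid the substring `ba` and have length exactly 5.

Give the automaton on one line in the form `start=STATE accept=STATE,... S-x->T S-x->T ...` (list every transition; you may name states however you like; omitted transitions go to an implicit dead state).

start=q0 accept=q12,q13 q0-a->q1 q0-b->q2 q1-a->q3 q1-b->q4 q2-a->q5 q2-b->q4 q3-a->q6 q3-b->q7 q4-a->q8 q4-b->q7 q5-a->q8 q5-b->q8 q6-a->q9 q6-b->q10 q7-a->q11 q7-b->q10 q8-a->q11 q8-b->q11 q9-a->q12 q9-b->q13 q10-a->q14 q10-b->q13 q11-a->q14 q11-b->q14 q12-a->q15 q12-b->q16 q13-a->q17 q13-b->q16 q14-a->q17 q14-b->q17 q15-a->q15 q15-b->q16 q16-a->q17 q16-b->q16 q17-a->q17 q17-b->q17

Handle the two conditions separately and then intersect. The first has 3 states tracking partial matches of the forbidden pattern `ba`; the second has 7 states tracking the input length, saturating at 6. A product state is a pair (one from each), accepting exactly when both do.
18 states suffice.
          a    b  
>  q0     q1   q2 
   q1     q3   q4 
   q2     q5   q4 
   q3     q6   q7 
   q4     q8   q7 
   q5     q8   q8 
   q6     q9  q10 
   q7    q11  q10 
   q8    q11  q11 
   q9    q12  q13 
   q10   q14  q13 
   q11   q14  q14 
 * q12   q15  q16 
 * q13   q17  q16 
   q14   q17  q17 
   q15   q15  q16 
   q16   q17  q16 
   q17   q17  q17 
(> = start, * = accepting)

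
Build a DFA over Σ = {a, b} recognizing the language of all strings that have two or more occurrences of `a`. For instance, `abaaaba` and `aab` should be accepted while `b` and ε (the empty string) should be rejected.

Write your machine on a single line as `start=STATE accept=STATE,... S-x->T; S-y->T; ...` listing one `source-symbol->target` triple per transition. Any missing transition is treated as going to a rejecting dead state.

Only the number of `a`s matters, and only up to 3. Make a chain q0 → q1 → q2 → q3 advanced by each `a` (with q3 absorbing); every other symbol self-loops. The accepting set is {q2, q3}.
A 4-state machine:
        a   b  
>  q0   q1  q0 
   q1   q2  q1 
 * q2   q3  q2 
 * q3   q3  q3 
(> = start, * = accepting)

start=q0; accept=q2,q3; q0-a->q1; q0-b->q0; q1-a->q2; q1-b->q1; q2-a->q3; q2-b->q2; q3-a->q3; q3-b->q3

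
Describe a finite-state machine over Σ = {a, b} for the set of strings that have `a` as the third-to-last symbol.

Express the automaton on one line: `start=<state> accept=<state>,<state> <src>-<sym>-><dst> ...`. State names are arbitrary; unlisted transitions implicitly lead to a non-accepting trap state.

start=s0 accept=s7,s8,s9,s10 s0-a->s1 s0-b->s2 s1-a->s3 s1-b->s4 s2-a->s5 s2-b->s6 s3-a->s7 s3-b->s8 s4-a->s9 s4-b->s10 s5-a->s11 s5-b->s12 s6-a->s13 s6-b->s14 s7-a->s7 s7-b->s8 s8-a->s9 s8-b->s10 s9-a->s11 s9-b->s12 s10-a->s13 s10-b->s14 s11-a->s7 s11-b->s8 s12-a->s9 s12-b->s10 s13-a->s11 s13-b->s12 s14-a->s13 s14-b->s14

A DFA must remember the last 3 symbols (since which symbol is third-to-last isn't known until the input ends). Use one state per possible window of the last ≤3 symbols; accept from those whose window starts with `a`.
15 states suffice.
          a    b  
>  s0     s1   s2 
   s1     s3   s4 
   s2     s5   s6 
   s3     s7   s8 
   s4     s9  s10 
   s5    s11  s12 
   s6    s13  s14 
 * s7     s7   s8 
 * s8     s9  s10 
 * s9    s11  s12 
 * s10   s13  s14 
   s11    s7   s8 
   s12    s9  s10 
   s13   s11  s12 
   s14   s13  s14 
(> = start, * = accepting)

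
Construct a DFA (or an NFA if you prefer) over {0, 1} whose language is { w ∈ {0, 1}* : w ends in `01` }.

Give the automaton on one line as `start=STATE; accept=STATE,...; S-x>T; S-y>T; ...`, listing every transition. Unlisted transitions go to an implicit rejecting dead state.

Let each state record the length of the longest suffix of the input read so far that is also a prefix of `01`. B means the last symbol is `0`; C means the last 2 symbols are `01`. Accept only at C, where the string currently ends in `01`.
A 3-state machine:
       0  1 
>  A   B  A 
   B   B  C 
 * C   B  A 
(> = start, * = accepting)

start=A; accept=C; A-0>B; A-1>A; B-0>B; B-1>C; C-0>B; C-1>A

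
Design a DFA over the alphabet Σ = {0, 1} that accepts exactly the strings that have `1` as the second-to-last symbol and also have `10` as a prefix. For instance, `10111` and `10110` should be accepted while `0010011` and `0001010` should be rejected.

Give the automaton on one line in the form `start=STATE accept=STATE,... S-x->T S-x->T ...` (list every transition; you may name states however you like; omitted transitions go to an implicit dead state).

start=q0 accept=q3,q6 q0-0->q1 q0-1->q2 q1-0->q1 q1-1->q1 q2-0->q3 q2-1->q1 q3-0->q4 q3-1->q5 q4-0->q4 q4-1->q5 q5-0->q3 q5-1->q6 q6-0->q3 q6-1->q6

Handle the two conditions separately and then intersect. The first has 7 states tracking the last 2 symbols read; the second has 4 states tracking whether the input so far still matches the prefix `10`. A product state is a pair (one from each), accepting exactly when both do. Minimizing collapses redundant product states.
A 7-state machine:
        0   1  
>  q0   q1  q2 
   q1   q1  q1 
   q2   q3  q1 
 * q3   q4  q5 
   q4   q4  q5 
   q5   q3  q6 
 * q6   q3  q6 
(> = start, * = accepting)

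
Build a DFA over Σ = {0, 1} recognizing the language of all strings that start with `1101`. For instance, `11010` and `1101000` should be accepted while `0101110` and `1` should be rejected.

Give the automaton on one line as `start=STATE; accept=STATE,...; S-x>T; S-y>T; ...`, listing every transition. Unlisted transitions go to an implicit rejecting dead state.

Walk along `1101` while the input agrees: from s0 take `1` to s1, and so on. Any deviation drops to the rejecting sink s5. Once s4 is reached the prefix is confirmed and every continuation is accepted.
A 6-state machine:
        0   1  
>  s0   s5  s1 
   s1   s5  s2 
   s2   s3  s5 
   s3   s5  s4 
 * s4   s4  s4 
   s5   s5  s5 
(> = start, * = accepting)

start=s0; accept=s4; s0-0>s5; s0-1>s1; s1-0>s5; s1-1>s2; s2-0>s3; s2-1>s5; s3-0>s5; s3-1>s4; s4-0>s4; s4-1>s4; s5-0>s5; s5-1>s5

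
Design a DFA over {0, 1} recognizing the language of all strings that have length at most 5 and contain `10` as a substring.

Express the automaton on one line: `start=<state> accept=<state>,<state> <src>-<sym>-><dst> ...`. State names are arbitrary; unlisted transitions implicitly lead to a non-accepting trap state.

start=A accept=F,I,L,M A-0->B A-1->C B-0->D B-1->E C-0->F C-1->E D-0->G D-1->H E-0->I E-1->H F-0->I F-1->I G-0->J G-1->K H-0->L H-1->K I-0->L I-1->L J-0->J J-1->J K-0->M K-1->J L-0->M L-1->M M-0->J M-1->J

Build one automaton per condition and run them in lockstep. The first has 7 states tracking the input length, saturating at 6; the second has 3 states tracking whether and how much of `10` has been seen. A product state is a pair (one from each), accepting exactly when both do. Minimizing collapses redundant product states.
13 states suffice.
       0  1 
>  A   B  C 
   B   D  E 
   C   F  E 
   D   G  H 
   E   I  H 
 * F   I  I 
   G   J  K 
   H   L  K 
 * I   L  L 
   J   J  J 
   K   M  J 
 * L   M  M 
 * M   J  J 
(> = start, * = accepting)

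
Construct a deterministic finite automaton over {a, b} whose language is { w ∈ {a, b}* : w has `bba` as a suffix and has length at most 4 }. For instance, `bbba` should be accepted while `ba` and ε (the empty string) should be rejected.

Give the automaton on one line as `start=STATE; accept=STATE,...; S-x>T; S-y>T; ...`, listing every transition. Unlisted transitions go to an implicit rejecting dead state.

Run two small machines in parallel and take their product. The first has 4 states tracking how much of the suffix `bba` has currently been matched; the second has 6 states tracking the input length, saturating at 5. A product state is a pair (one from each), accepting exactly when both do.
An 18-state machine:
          a    b  
>  q0     q1   q2 
   q1     q3   q4 
   q2     q3   q5 
   q3     q6   q7 
   q4     q6   q8 
   q5     q9   q8 
   q6    q10  q11 
   q7    q10  q12 
   q8    q13  q12 
 * q9    q10  q11 
   q10   q14  q15 
   q11   q14  q16 
   q12   q17  q16 
 * q13   q14  q15 
   q14   q14  q15 
   q15   q14  q16 
   q16   q17  q16 
   q17   q14  q15 
(> = start, * = accepting)

start=q0; accept=q9,q13; q0-a>q1; q0-b>q2; q1-a>q3; q1-b>q4; q2-a>q3; q2-b>q5; q3-a>q6; q3-b>q7; q4-a>q6; q4-b>q8; q5-a>q9; q5-b>q8; q6-a>q10; q6-b>q11; q7-a>q10; q7-b>q12; q8-a>q13; q8-b>q12; q9-a>q10; q9-b>q11; q10-a>q14; q10-b>q15; q11-a>q14; q11-b>q16; q12-a>q17; q12-b>q16; q13-a>q14; q13-b>q15; q14-a>q14; q14-b>q15; q15-a>q14; q15-b>q16; q16-a>q17; q16-b>q16; q17-a>q14; q17-b>q15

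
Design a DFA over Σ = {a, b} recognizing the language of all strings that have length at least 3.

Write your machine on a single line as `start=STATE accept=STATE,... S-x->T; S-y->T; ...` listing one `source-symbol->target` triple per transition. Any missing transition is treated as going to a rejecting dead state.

Count input length up to 4: every symbol moves from q0 toward q4, which means 'more than 3' and absorbs. Accept from {q3, q4}.
A 5-state machine:
        a   b  
>  q0   q1  q1 
   q1   q2  q2 
   q2   q3  q3 
 * q3   q4  q4 
 * q4   q4  q4 
(> = start, * = accepting)

start=q0; accept=q3,q4; q0-a->q1; q0-b->q1; q1-a->q2; q1-b->q2; q2-a->q3; q2-b->q3; q3-a->q4; q3-b->q4; q4-a->q4; q4-b->q4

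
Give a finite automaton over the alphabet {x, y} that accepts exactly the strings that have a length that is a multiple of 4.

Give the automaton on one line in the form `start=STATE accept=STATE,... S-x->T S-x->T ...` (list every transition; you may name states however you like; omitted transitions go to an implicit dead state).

start=q0 accept=q0 q0-x->q1 q0-y->q1 q1-x->q2 q1-y->q2 q2-x->q3 q2-y->q3 q3-x->q0 q3-y->q0

Count input length modulo 4: every symbol advances one step around the cycle q0 → q1 → q2 → q3 → q0. Accept at q0.
        x   y  
>* q0   q1  q1 
   q1   q2  q2 
   q2   q3  q3 
   q3   q0  q0 
(> = start, * = accepting)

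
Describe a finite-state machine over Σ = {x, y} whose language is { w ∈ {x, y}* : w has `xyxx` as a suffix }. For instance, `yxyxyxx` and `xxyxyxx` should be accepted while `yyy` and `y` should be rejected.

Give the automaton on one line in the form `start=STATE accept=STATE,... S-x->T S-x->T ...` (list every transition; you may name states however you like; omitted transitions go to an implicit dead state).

Remember how much of `xyxx` the current input suffix matches. State s0 means no match yet; s1 means the last symbol is `x`; s2 means the last 2 symbols are `xy`; s3 means the last 3 symbols are `xyx`; s4 means the last 4 symbols are `xyxx`. Only s4 accepts. On a mismatch, fall back to the longest proper suffix that is still a prefix of `xyxx`.
With 5 states:
        x   y  
>  s0   s1  s0 
   s1   s1  s2 
   s2   s3  s0 
   s3   s4  s2 
 * s4   s1  s2 
(> = start, * = accepting)

start=s0 accept=s4 s0-x->s1 s0-y->s0 s1-x->s1 s1-y->s2 s2-x->s3 s2-y->s0 s3-x->s4 s3-y->s2 s4-x->s1 s4-y->s2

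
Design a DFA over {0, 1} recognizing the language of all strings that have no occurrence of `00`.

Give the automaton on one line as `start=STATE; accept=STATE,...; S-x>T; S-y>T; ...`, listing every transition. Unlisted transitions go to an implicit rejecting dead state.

This is the complement of 'contains `00`'. Use the same substring-matching states — S0 through S2 holding how much of `00` has just been matched — but flip the accepting set: everything except the trap S2 accepts.
        0   1  
>* S0   S1  S0 
 * S1   S2  S0 
   S2   S2  S2 
(> = start, * = accepting)

start=S0; accept=S0,S1; S0-0>S1; S0-1>S0; S1-0>S2; S1-1>S0; S2-0>S2; S2-1>S2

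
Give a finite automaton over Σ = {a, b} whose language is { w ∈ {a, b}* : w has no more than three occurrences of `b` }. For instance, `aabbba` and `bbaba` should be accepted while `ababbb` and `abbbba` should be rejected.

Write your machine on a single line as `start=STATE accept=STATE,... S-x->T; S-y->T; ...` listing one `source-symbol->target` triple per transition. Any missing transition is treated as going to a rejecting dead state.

start=q0; accept=q0,q1,q2,q3; q0-a->q0; q0-b->q1; q1-a->q1; q1-b->q2; q2-a->q2; q2-b->q3; q3-a->q3; q3-b->q4; q4-a->q4; q4-b->q4

Count `b`s, saturating at 4: states q0 through q3 mean 0 through 3 `b`s seen; q4 means more than 3. Each `b` increments (capped at q4); other symbols loop. Accept from {q0, q1, q2, q3}.
        a   b  
>* q0   q0  q1 
 * q1   q1  q2 
 * q2   q2  q3 
 * q3   q3  q4 
   q4   q4  q4 
(> = start, * = accepting)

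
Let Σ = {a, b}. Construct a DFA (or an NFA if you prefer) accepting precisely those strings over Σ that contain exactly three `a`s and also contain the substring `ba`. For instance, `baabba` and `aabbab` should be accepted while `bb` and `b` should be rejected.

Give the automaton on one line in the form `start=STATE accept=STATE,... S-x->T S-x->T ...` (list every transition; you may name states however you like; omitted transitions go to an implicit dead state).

Handle the two conditions separately and then intersect. The first has 5 states tracking the count of `a`s, saturating at 4; the second has 3 states tracking whether and how much of `ba` has been seen. A product state is a pair (one from each), accepting exactly when both do. After merging equivalent states the machine shrinks.
With 8 states:
        a   b  
>  q0   q1  q2 
   q1   q3  q4 
   q2   q4  q2 
   q3   q5  q6 
   q4   q6  q4 
   q5   q5  q5 
   q6   q7  q6 
 * q7   q5  q7 
(> = start, * = accepting)

start=q0 accept=q7 q0-a->q1 q0-b->q2 q1-a->q3 q1-b->q4 q2-a->q4 q2-b->q2 q3-a->q5 q3-b->q6 q4-a->q6 q4-b->q4 q5-a->q5 q5-b->q5 q6-a->q7 q6-b->q6 q7-a->q5 q7-b->q7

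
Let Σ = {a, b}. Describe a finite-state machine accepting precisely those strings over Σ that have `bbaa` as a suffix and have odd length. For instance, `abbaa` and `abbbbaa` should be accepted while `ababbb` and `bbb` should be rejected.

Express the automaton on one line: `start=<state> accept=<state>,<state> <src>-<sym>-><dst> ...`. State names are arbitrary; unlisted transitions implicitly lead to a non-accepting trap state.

start=q0 accept=q5 q0-a->q1 q0-b->q1 q1-a->q0 q1-b->q2 q2-a->q1 q2-b->q3 q3-a->q4 q3-b->q2 q4-a->q5 q4-b->q1 q5-a->q0 q5-b->q2

Run two small machines in parallel and take their product. The first has 5 states tracking how much of the suffix `bbaa` has currently been matched; the second has 2 states tracking the input length modulo 2. A product state is a pair (one from each), accepting exactly when both do. After merging equivalent states the machine shrinks.
With 6 states:
        a   b  
>  q0   q1  q1 
   q1   q0  q2 
   q2   q1  q3 
   q3   q4  q2 
   q4   q5  q1 
 * q5   q0  q2 
(> = start, * = accepting)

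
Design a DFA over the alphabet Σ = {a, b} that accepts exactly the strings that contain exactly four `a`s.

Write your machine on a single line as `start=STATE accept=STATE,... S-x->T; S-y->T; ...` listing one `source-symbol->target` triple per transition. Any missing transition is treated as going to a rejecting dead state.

start=s0; accept=s4; s0-a->s1; s0-b->s0; s1-a->s2; s1-b->s1; s2-a->s3; s2-b->s2; s3-a->s4; s3-b->s3; s4-a->s5; s4-b->s4; s5-a->s5; s5-b->s5

Count `a`s, saturating at 5: states s0 through s4 mean 0 through 4 `a`s seen; s5 means more than 4. Each `a` increments (capped at s5); other symbols loop. Accept from {s4}.
A 6-state machine:
        a   b  
>  s0   s1  s0 
   s1   s2  s1 
   s2   s3  s2 
   s3   s4  s3 
 * s4   s5  s4 
   s5   s5  s5 
(> = start, * = accepting)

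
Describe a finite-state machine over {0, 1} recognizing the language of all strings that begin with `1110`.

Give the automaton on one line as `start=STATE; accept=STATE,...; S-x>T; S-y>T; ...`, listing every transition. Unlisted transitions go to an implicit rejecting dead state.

start=A; accept=E; A-0>F; A-1>B; B-0>F; B-1>C; C-0>F; C-1>D; D-0>E; D-1>F; E-0>E; E-1>E; F-0>F; F-1>F

Check the first 4 symbols one by one: A through D record how many have matched `1110` so far; any wrong symbol goes to the dead state F. After all 4 match we enter the accepting sink E.
With 6 states:
       0  1 
>  A   F  B 
   B   F  C 
   C   F  D 
   D   E  F 
 * E   E  E 
   F   F  F 
(> = start, * = accepting)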